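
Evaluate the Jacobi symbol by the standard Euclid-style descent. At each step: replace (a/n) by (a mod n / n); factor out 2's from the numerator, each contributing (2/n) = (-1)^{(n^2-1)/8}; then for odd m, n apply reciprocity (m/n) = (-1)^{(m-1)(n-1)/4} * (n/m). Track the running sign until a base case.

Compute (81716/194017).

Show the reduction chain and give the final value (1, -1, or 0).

1

81716 = 2^2·20429; (2/194017) = +1 since 194017 mod 8 = 1, so (81716/194017) = (+1)^2·(20429/194017); sign now +1
reciprocity: (20429/194017) = +1·(194017/20429) since 20429 mod 4 = 1, 194017 mod 4 = 1; sign now +1
(194017/20429) = (10156/20429)   [reduce mod 20429]
10156 = 2^2·2539; (2/20429) = -1 since 20429 mod 8 = 5, so (10156/20429) = (-1)^2·(2539/20429); sign now +1
reciprocity: (2539/20429) = +1·(20429/2539) since 2539 mod 4 = 3, 20429 mod 4 = 1; sign now +1
(20429/2539) = (117/2539)   [reduce mod 2539]
reciprocity: (117/2539) = +1·(2539/117) since 117 mod 4 = 1, 2539 mod 4 = 3; sign now +1
(2539/117) = (82/117)   [reduce mod 117]
82 = 2^1·41; (2/117) = -1 since 117 mod 8 = 5, so (82/117) = (-1)^1·(41/117); sign now -1
reciprocity: (41/117) = +1·(117/41) since 41 mod 4 = 1, 117 mod 4 = 1; sign now -1
(117/41) = (35/41)   [reduce mod 41]
reciprocity: (35/41) = +1·(41/35) since 35 mod 4 = 3, 41 mod 4 = 1; sign now -1
(41/35) = (6/35)   [reduce mod 35]
6 = 2^1·3; (2/35) = -1 since 35 mod 8 = 3, so (6/35) = (-1)^1·(3/35); sign now +1
reciprocity: (3/35) = -1·(35/3) since 3 mod 4 = 3, 35 mod 4 = 3; sign now -1
(35/3) = (2/3)   [reduce mod 3]
2 = 2^1·1; (2/3) = -1 since 3 mod 8 = 3, so (2/3) = (-1)^1·(1/3); sign now +1
(1/3) = 1; final value = sign = +1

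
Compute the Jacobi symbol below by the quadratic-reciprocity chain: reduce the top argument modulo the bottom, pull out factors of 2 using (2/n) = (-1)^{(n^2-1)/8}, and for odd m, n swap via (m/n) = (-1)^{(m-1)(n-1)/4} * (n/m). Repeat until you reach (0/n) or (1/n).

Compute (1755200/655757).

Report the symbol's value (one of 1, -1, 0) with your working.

(1755200/655757): 1755200 mod 655757 = 443686, so (1755200/655757) = (443686/655757)
factor out 2^1: 443686 = 2^1·221843; with 655757 mod 8 = 5, (2/655757) = -1; sign now -1; continue with (221843/655757)
flip (221843/655757) -> (655757/221843): both odd, 221843 mod 4 = 3, 655757 mod 4 = 1, so the flip contributes +1; sign now -1
(655757/221843): 655757 mod 221843 = 212071, so (655757/221843) = (212071/221843)
flip (212071/221843) -> (221843/212071): both odd, 212071 mod 4 = 3, 221843 mod 4 = 3, so the flip contributes -1; sign now +1
(221843/212071): 221843 mod 212071 = 9772, so (221843/212071) = (9772/212071)
factor out 2^2: 9772 = 2^2·2443; with 212071 mod 8 = 7, (2/212071) = +1; sign now +1; continue with (2443/212071)
flip (2443/212071) -> (212071/2443): both odd, 2443 mod 4 = 3, 212071 mod 4 = 3, so the flip contributes -1; sign now -1
(212071/2443): 212071 mod 2443 = 1973, so (212071/2443) = (1973/2443)
flip (1973/2443) -> (2443/1973): both odd, 1973 mod 4 = 1, 2443 mod 4 = 3, so the flip contributes +1; sign now -1
(2443/1973): 2443 mod 1973 = 470, so (2443/1973) = (470/1973)
factor out 2^1: 470 = 2^1·235; with 1973 mod 8 = 5, (2/1973) = -1; sign now +1; continue with (235/1973)
flip (235/1973) -> (1973/235): both odd, 235 mod 4 = 3, 1973 mod 4 = 1, so the flip contributes +1; sign now +1
(1973/235): 1973 mod 235 = 93, so (1973/235) = (93/235)
flip (93/235) -> (235/93): both odd, 93 mod 4 = 1, 235 mod 4 = 3, so the flip contributes +1; sign now +1
(235/93): 235 mod 93 = 49, so (235/93) = (49/93)
flip (49/93) -> (93/49): both odd, 49 mod 4 = 1, 93 mod 4 = 1, so the flip contributes +1; sign now +1
(93/49): 93 mod 49 = 44, so (93/49) = (44/49)
factor out 2^2: 44 = 2^2·11; with 49 mod 8 = 1, (2/49) = +1; sign now +1; continue with (11/49)
flip (11/49) -> (49/11): both odd, 11 mod 4 = 3, 49 mod 4 = 1, so the flip contributes +1; sign now +1
(49/11): 49 mod 11 = 5, so (49/11) = (5/11)
flip (5/11) -> (11/5): both odd, 5 mod 4 = 1, 11 mod 4 = 3, so the flip contributes +1; sign now +1
(11/5): 11 mod 5 = 1, so (11/5) = (1/5)
reached (1/5) = 1, so the symbol is +1

1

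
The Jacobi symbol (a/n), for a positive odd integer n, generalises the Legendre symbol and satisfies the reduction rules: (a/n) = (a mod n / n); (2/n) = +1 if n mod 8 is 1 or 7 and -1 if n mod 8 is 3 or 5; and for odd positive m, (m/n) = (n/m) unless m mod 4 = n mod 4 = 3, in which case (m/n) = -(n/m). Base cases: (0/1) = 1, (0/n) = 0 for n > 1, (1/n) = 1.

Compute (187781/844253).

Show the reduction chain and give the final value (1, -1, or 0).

1

reciprocity: (187781/844253) = +1·(844253/187781) since 187781 mod 4 = 1, 844253 mod 4 = 1; sign now +1
(844253/187781) = (93129/187781)   [reduce mod 187781]
reciprocity: (93129/187781) = +1·(187781/93129) since 93129 mod 4 = 1, 187781 mod 4 = 1; sign now +1
(187781/93129) = (1523/93129)   [reduce mod 93129]
reciprocity: (1523/93129) = +1·(93129/1523) since 1523 mod 4 = 3, 93129 mod 4 = 1; sign now +1
(93129/1523) = (226/1523)   [reduce mod 1523]
226 = 2^1·113; (2/1523) = -1 since 1523 mod 8 = 3, so (226/1523) = (-1)^1·(113/1523); sign now -1
reciprocity: (113/1523) = +1·(1523/113) since 113 mod 4 = 1, 1523 mod 4 = 3; sign now -1
(1523/113) = (54/113)   [reduce mod 113]
54 = 2^1·27; (2/113) = +1 since 113 mod 8 = 1, so (54/113) = (+1)^1·(27/113); sign now -1
reciprocity: (27/113) = +1·(113/27) since 27 mod 4 = 3, 113 mod 4 = 1; sign now -1
(113/27) = (5/27)   [reduce mod 27]
reciprocity: (5/27) = +1·(27/5) since 5 mod 4 = 1, 27 mod 4 = 3; sign now -1
(27/5) = (2/5)   [reduce mod 5]
2 = 2^1·1; (2/5) = -1 since 5 mod 8 = 5, so (2/5) = (-1)^1·(1/5); sign now +1
(1/5) = 1; final value = sign = +1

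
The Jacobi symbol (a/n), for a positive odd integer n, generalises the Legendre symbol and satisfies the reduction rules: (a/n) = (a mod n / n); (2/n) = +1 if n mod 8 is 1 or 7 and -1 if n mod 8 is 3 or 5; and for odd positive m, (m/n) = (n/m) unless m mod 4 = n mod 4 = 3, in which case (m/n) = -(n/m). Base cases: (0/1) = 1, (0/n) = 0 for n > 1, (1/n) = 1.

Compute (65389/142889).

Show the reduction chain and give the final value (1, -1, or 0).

1

reciprocity: (65389/142889) = +1·(142889/65389) since 65389 mod 4 = 1, 142889 mod 4 = 1; sign now +1
(142889/65389) = (12111/65389)   [reduce mod 65389]
reciprocity: (12111/65389) = +1·(65389/12111) since 12111 mod 4 = 3, 65389 mod 4 = 1; sign now +1
(65389/12111) = (4834/12111)   [reduce mod 12111]
4834 = 2^1·2417; (2/12111) = +1 since 12111 mod 8 = 7, so (4834/12111) = (+1)^1·(2417/12111); sign now +1
reciprocity: (2417/12111) = +1·(12111/2417) since 2417 mod 4 = 1, 12111 mod 4 = 3; sign now +1
(12111/2417) = (26/2417)   [reduce mod 2417]
26 = 2^1·13; (2/2417) = +1 since 2417 mod 8 = 1, so (26/2417) = (+1)^1·(13/2417); sign now +1
reciprocity: (13/2417) = +1·(2417/13) since 13 mod 4 = 1, 2417 mod 4 = 1; sign now +1
(2417/13) = (12/13)   [reduce mod 13]
12 = 2^2·3; (2/13) = -1 since 13 mod 8 = 5, so (12/13) = (-1)^2·(3/13); sign now +1
reciprocity: (3/13) = +1·(13/3) since 3 mod 4 = 3, 13 mod 4 = 1; sign now +1
(13/3) = (1/3)   [reduce mod 3]
(1/3) = 1; final value = sign = +1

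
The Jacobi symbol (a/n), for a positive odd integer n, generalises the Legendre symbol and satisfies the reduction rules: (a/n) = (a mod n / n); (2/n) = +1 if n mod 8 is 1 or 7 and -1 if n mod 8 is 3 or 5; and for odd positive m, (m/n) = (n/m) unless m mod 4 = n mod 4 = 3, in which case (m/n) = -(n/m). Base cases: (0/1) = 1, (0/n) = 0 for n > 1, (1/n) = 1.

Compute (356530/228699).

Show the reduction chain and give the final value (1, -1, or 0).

(356530/228699): 356530 mod 228699 = 127831, so (356530/228699) = (127831/228699)
flip (127831/228699) -> (228699/127831): both odd, 127831 mod 4 = 3, 228699 mod 4 = 3, so the flip contributes -1; sign now -1
(228699/127831): 228699 mod 127831 = 100868, so (228699/127831) = (100868/127831)
factor out 2^2: 100868 = 2^2·25217; with 127831 mod 8 = 7, (2/127831) = +1; sign now -1; continue with (25217/127831)
flip (25217/127831) -> (127831/25217): both odd, 25217 mod 4 = 1, 127831 mod 4 = 3, so the flip contributes +1; sign now -1
(127831/25217): 127831 mod 25217 = 1746, so (127831/25217) = (1746/25217)
factor out 2^1: 1746 = 2^1·873; with 25217 mod 8 = 1, (2/25217) = +1; sign now -1; continue with (873/25217)
flip (873/25217) -> (25217/873): both odd, 873 mod 4 = 1, 25217 mod 4 = 1, so the flip contributes +1; sign now -1
(25217/873): 25217 mod 873 = 773, so (25217/873) = (773/873)
flip (773/873) -> (873/773): both odd, 773 mod 4 = 1, 873 mod 4 = 1, so the flip contributes +1; sign now -1
(873/773): 873 mod 773 = 100, so (873/773) = (100/773)
factor out 2^2: 100 = 2^2·25; with 773 mod 8 = 5, (2/773) = -1; sign now -1; continue with (25/773)
flip (25/773) -> (773/25): both odd, 25 mod 4 = 1, 773 mod 4 = 1, so the flip contributes +1; sign now -1
(773/25): 773 mod 25 = 23, so (773/25) = (23/25)
flip (23/25) -> (25/23): both odd, 23 mod 4 = 3, 25 mod 4 = 1, so the flip contributes +1; sign now -1
(25/23): 25 mod 23 = 2, so (25/23) = (2/23)
factor out 2^1: 2 = 2^1·1; with 23 mod 8 = 7, (2/23) = +1; sign now -1; continue with (1/23)
reached (1/23) = 1, so the symbol is -1

-1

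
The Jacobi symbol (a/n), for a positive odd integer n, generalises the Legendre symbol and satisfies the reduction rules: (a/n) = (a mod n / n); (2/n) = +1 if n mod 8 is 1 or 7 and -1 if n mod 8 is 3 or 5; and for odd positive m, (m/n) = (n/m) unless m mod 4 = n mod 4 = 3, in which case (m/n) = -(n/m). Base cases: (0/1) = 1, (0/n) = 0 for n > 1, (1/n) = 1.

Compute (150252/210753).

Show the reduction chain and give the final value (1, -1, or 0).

0

150252 = 2^2·37563; (2/210753) = +1 since 210753 mod 8 = 1, so (150252/210753) = (+1)^2·(37563/210753); sign now +1
reciprocity: (37563/210753) = +1·(210753/37563) since 37563 mod 4 = 3, 210753 mod 4 = 1; sign now +1
(210753/37563) = (22938/37563)   [reduce mod 37563]
22938 = 2^1·11469; (2/37563) = -1 since 37563 mod 8 = 3, so (22938/37563) = (-1)^1·(11469/37563); sign now -1
reciprocity: (11469/37563) = +1·(37563/11469) since 11469 mod 4 = 1, 37563 mod 4 = 3; sign now -1
(37563/11469) = (3156/11469)   [reduce mod 11469]
3156 = 2^2·789; (2/11469) = -1 since 11469 mod 8 = 5, so (3156/11469) = (-1)^2·(789/11469); sign now -1
reciprocity: (789/11469) = +1·(11469/789) since 789 mod 4 = 1, 11469 mod 4 = 1; sign now -1
(11469/789) = (423/789)   [reduce mod 789]
reciprocity: (423/789) = +1·(789/423) since 423 mod 4 = 3, 789 mod 4 = 1; sign now -1
(789/423) = (366/423)   [reduce mod 423]
366 = 2^1·183; (2/423) = +1 since 423 mod 8 = 7, so (366/423) = (+1)^1·(183/423); sign now -1
reciprocity: (183/423) = -1·(423/183) since 183 mod 4 = 3, 423 mod 4 = 3; sign now +1
(423/183) = (57/183)   [reduce mod 183]
reciprocity: (57/183) = +1·(183/57) since 57 mod 4 = 1, 183 mod 4 = 3; sign now +1
(183/57) = (12/57)   [reduce mod 57]
12 = 2^2·3; (2/57) = +1 since 57 mod 8 = 1, so (12/57) = (+1)^2·(3/57); sign now +1
reciprocity: (3/57) = +1·(57/3) since 3 mod 4 = 3, 57 mod 4 = 1; sign now +1
(57/3) = (0/3)   [reduce mod 3]
(0/3) = 0   [gcd(a, n) > 1]; final value = 0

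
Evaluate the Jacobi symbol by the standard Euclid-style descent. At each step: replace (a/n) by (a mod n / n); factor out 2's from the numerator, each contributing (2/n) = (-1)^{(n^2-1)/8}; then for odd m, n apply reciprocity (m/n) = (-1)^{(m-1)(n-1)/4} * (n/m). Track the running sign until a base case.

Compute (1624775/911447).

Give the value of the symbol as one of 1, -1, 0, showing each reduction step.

(1624775/911447): 1624775 mod 911447 = 713328, so (1624775/911447) = (713328/911447)
factor out 2^4: 713328 = 2^4·44583; with 911447 mod 8 = 7, (2/911447) = +1; sign now +1; continue with (44583/911447)
flip (44583/911447) -> (911447/44583): both odd, 44583 mod 4 = 3, 911447 mod 4 = 3, so the flip contributes -1; sign now -1
(911447/44583): 911447 mod 44583 = 19787, so (911447/44583) = (19787/44583)
flip (19787/44583) -> (44583/19787): both odd, 19787 mod 4 = 3, 44583 mod 4 = 3, so the flip contributes -1; sign now +1
(44583/19787): 44583 mod 19787 = 5009, so (44583/19787) = (5009/19787)
flip (5009/19787) -> (19787/5009): both odd, 5009 mod 4 = 1, 19787 mod 4 = 3, so the flip contributes +1; sign now +1
(19787/5009): 19787 mod 5009 = 4760, so (19787/5009) = (4760/5009)
factor out 2^3: 4760 = 2^3·595; with 5009 mod 8 = 1, (2/5009) = +1; sign now +1; continue with (595/5009)
flip (595/5009) -> (5009/595): both odd, 595 mod 4 = 3, 5009 mod 4 = 1, so the flip contributes +1; sign now +1
(5009/595): 5009 mod 595 = 249, so (5009/595) = (249/595)
flip (249/595) -> (595/249): both odd, 249 mod 4 = 1, 595 mod 4 = 3, so the flip contributes +1; sign now +1
(595/249): 595 mod 249 = 97, so (595/249) = (97/249)
flip (97/249) -> (249/97): both odd, 97 mod 4 = 1, 249 mod 4 = 1, so the flip contributes +1; sign now +1
(249/97): 249 mod 97 = 55, so (249/97) = (55/97)
flip (55/97) -> (97/55): both odd, 55 mod 4 = 3, 97 mod 4 = 1, so the flip contributes +1; sign now +1
(97/55): 97 mod 55 = 42, so (97/55) = (42/55)
factor out 2^1: 42 = 2^1·21; with 55 mod 8 = 7, (2/55) = +1; sign now +1; continue with (21/55)
flip (21/55) -> (55/21): both odd, 21 mod 4 = 1, 55 mod 4 = 3, so the flip contributes +1; sign now +1
(55/21): 55 mod 21 = 13, so (55/21) = (13/21)
flip (13/21) -> (21/13): both odd, 13 mod 4 = 1, 21 mod 4 = 1, so the flip contributes +1; sign now +1
(21/13): 21 mod 13 = 8, so (21/13) = (8/13)
factor out 2^3: 8 = 2^3·1; with 13 mod 8 = 5, (2/13) = -1; sign now -1; continue with (1/13)
reached (1/13) = 1, so the symbol is -1

-1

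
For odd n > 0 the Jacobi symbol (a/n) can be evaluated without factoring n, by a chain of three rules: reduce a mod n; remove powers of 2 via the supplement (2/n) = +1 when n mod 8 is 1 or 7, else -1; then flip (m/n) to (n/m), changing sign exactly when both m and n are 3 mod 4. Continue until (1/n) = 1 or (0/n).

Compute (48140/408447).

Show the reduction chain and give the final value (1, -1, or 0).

48140 = 2^2·12035; (2/408447) = +1 since 408447 mod 8 = 7, so (48140/408447) = (+1)^2·(12035/408447); sign now +1
reciprocity: (12035/408447) = -1·(408447/12035) since 12035 mod 4 = 3, 408447 mod 4 = 3; sign now -1
(408447/12035) = (11292/12035)   [reduce mod 12035]
11292 = 2^2·2823; (2/12035) = -1 since 12035 mod 8 = 3, so (11292/12035) = (-1)^2·(2823/12035); sign now -1
reciprocity: (2823/12035) = -1·(12035/2823) since 2823 mod 4 = 3, 12035 mod 4 = 3; sign now +1
(12035/2823) = (743/2823)   [reduce mod 2823]
reciprocity: (743/2823) = -1·(2823/743) since 743 mod 4 = 3, 2823 mod 4 = 3; sign now -1
(2823/743) = (594/743)   [reduce mod 743]
594 = 2^1·297; (2/743) = +1 since 743 mod 8 = 7, so (594/743) = (+1)^1·(297/743); sign now -1
reciprocity: (297/743) = +1·(743/297) since 297 mod 4 = 1, 743 mod 4 = 3; sign now -1
(743/297) = (149/297)   [reduce mod 297]
reciprocity: (149/297) = +1·(297/149) since 149 mod 4 = 1, 297 mod 4 = 1; sign now -1
(297/149) = (148/149)   [reduce mod 149]
148 = 2^2·37; (2/149) = -1 since 149 mod 8 = 5, so (148/149) = (-1)^2·(37/149); sign now -1
reciprocity: (37/149) = +1·(149/37) since 37 mod 4 = 1, 149 mod 4 = 1; sign now -1
(149/37) = (1/37)   [reduce mod 37]
(1/37) = 1; final value = sign = -1

-1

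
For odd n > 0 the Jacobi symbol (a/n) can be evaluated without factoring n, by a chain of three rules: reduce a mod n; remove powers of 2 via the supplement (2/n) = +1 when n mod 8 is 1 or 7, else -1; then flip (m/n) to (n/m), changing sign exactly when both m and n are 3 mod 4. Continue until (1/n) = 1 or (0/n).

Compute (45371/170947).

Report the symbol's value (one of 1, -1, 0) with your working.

reciprocity: (45371/170947) = -1·(170947/45371) since 45371 mod 4 = 3, 170947 mod 4 = 3; sign now -1
(170947/45371) = (34834/45371)   [reduce mod 45371]
34834 = 2^1·17417; (2/45371) = -1 since 45371 mod 8 = 3, so (34834/45371) = (-1)^1·(17417/45371); sign now +1
reciprocity: (17417/45371) = +1·(45371/17417) since 17417 mod 4 = 1, 45371 mod 4 = 3; sign now +1
(45371/17417) = (10537/17417)   [reduce mod 17417]
reciprocity: (10537/17417) = +1·(17417/10537) since 10537 mod 4 = 1, 17417 mod 4 = 1; sign now +1
(17417/10537) = (6880/10537)   [reduce mod 10537]
6880 = 2^5·215; (2/10537) = +1 since 10537 mod 8 = 1, so (6880/10537) = (+1)^5·(215/10537); sign now +1
reciprocity: (215/10537) = +1·(10537/215) since 215 mod 4 = 3, 10537 mod 4 = 1; sign now +1
(10537/215) = (2/215)   [reduce mod 215]
2 = 2^1·1; (2/215) = +1 since 215 mod 8 = 7, so (2/215) = (+1)^1·(1/215); sign now +1
(1/215) = 1; final value = sign = +1

1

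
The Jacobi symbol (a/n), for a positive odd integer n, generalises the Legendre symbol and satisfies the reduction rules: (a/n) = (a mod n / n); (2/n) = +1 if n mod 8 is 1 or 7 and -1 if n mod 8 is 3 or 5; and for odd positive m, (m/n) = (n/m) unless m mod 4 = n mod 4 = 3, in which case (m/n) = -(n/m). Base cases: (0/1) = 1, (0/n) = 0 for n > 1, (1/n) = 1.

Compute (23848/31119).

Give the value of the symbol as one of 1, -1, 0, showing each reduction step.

23848 = 2^3·2981; (2/31119) = +1 since 31119 mod 8 = 7, so (23848/31119) = (+1)^3·(2981/31119); sign now +1
reciprocity: (2981/31119) = +1·(31119/2981) since 2981 mod 4 = 1, 31119 mod 4 = 3; sign now +1
(31119/2981) = (1309/2981)   [reduce mod 2981]
reciprocity: (1309/2981) = +1·(2981/1309) since 1309 mod 4 = 1, 2981 mod 4 = 1; sign now +1
(2981/1309) = (363/1309)   [reduce mod 1309]
reciprocity: (363/1309) = +1·(1309/363) since 363 mod 4 = 3, 1309 mod 4 = 1; sign now +1
(1309/363) = (220/363)   [reduce mod 363]
220 = 2^2·55; (2/363) = -1 since 363 mod 8 = 3, so (220/363) = (-1)^2·(55/363); sign now +1
reciprocity: (55/363) = -1·(363/55) since 55 mod 4 = 3, 363 mod 4 = 3; sign now -1
(363/55) = (33/55)   [reduce mod 55]
reciprocity: (33/55) = +1·(55/33) since 33 mod 4 = 1, 55 mod 4 = 3; sign now -1
(55/33) = (22/33)   [reduce mod 33]
22 = 2^1·11; (2/33) = +1 since 33 mod 8 = 1, so (22/33) = (+1)^1·(11/33); sign now -1
reciprocity: (11/33) = +1·(33/11) since 11 mod 4 = 3, 33 mod 4 = 1; sign now -1
(33/11) = (0/11)   [reduce mod 11]
(0/11) = 0   [gcd(a, n) > 1]; final value = 0

0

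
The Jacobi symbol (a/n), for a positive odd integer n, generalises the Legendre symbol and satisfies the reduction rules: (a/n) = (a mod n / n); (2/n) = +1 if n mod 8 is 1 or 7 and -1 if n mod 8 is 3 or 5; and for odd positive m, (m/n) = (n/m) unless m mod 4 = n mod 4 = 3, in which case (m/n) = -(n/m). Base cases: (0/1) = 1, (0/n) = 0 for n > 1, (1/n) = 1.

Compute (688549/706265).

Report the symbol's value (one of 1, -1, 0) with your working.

-1

flip (688549/706265) -> (706265/688549): both odd, 688549 mod 4 = 1, 706265 mod 4 = 1, so the flip contributes +1; sign now +1
(706265/688549): 706265 mod 688549 = 17716, so (706265/688549) = (17716/688549)
factor out 2^2: 17716 = 2^2·4429; with 688549 mod 8 = 5, (2/688549) = -1; sign now +1; continue with (4429/688549)
flip (4429/688549) -> (688549/4429): both odd, 4429 mod 4 = 1, 688549 mod 4 = 1, so the flip contributes +1; sign now +1
(688549/4429): 688549 mod 4429 = 2054, so (688549/4429) = (2054/4429)
factor out 2^1: 2054 = 2^1·1027; with 4429 mod 8 = 5, (2/4429) = -1; sign now -1; continue with (1027/4429)
flip (1027/4429) -> (4429/1027): both odd, 1027 mod 4 = 3, 4429 mod 4 = 1, so the flip contributes +1; sign now -1
(4429/1027): 4429 mod 1027 = 321, so (4429/1027) = (321/1027)
flip (321/1027) -> (1027/321): both odd, 321 mod 4 = 1, 1027 mod 4 = 3, so the flip contributes +1; sign now -1
(1027/321): 1027 mod 321 = 64, so (1027/321) = (64/321)
factor out 2^6: 64 = 2^6·1; with 321 mod 8 = 1, (2/321) = +1; sign now -1; continue with (1/321)
reached (1/321) = 1, so the symbol is -1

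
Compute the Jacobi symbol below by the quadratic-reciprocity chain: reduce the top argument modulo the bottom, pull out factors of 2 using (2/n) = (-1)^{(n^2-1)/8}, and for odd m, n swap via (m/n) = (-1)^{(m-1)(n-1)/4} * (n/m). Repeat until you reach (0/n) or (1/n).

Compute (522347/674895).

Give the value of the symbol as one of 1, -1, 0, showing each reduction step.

1

flip (522347/674895) -> (674895/522347): both odd, 522347 mod 4 = 3, 674895 mod 4 = 3, so the flip contributes -1; sign now -1
(674895/522347): 674895 mod 522347 = 152548, so (674895/522347) = (152548/522347)
factor out 2^2: 152548 = 2^2·38137; with 522347 mod 8 = 3, (2/522347) = -1; sign now -1; continue with (38137/522347)
flip (38137/522347) -> (522347/38137): both odd, 38137 mod 4 = 1, 522347 mod 4 = 3, so the flip contributes +1; sign now -1
(522347/38137): 522347 mod 38137 = 26566, so (522347/38137) = (26566/38137)
factor out 2^1: 26566 = 2^1·13283; with 38137 mod 8 = 1, (2/38137) = +1; sign now -1; continue with (13283/38137)
flip (13283/38137) -> (38137/13283): both odd, 13283 mod 4 = 3, 38137 mod 4 = 1, so the flip contributes +1; sign now -1
(38137/13283): 38137 mod 13283 = 11571, so (38137/13283) = (11571/13283)
flip (11571/13283) -> (13283/11571): both odd, 11571 mod 4 = 3, 13283 mod 4 = 3, so the flip contributes -1; sign now +1
(13283/11571): 13283 mod 11571 = 1712, so (13283/11571) = (1712/11571)
factor out 2^4: 1712 = 2^4·107; with 11571 mod 8 = 3, (2/11571) = -1; sign now +1; continue with (107/11571)
flip (107/11571) -> (11571/107): both odd, 107 mod 4 = 3, 11571 mod 4 = 3, so the flip contributes -1; sign now -1
(11571/107): 11571 mod 107 = 15, so (11571/107) = (15/107)
flip (15/107) -> (107/15): both odd, 15 mod 4 = 3, 107 mod 4 = 3, so the flip contributes -1; sign now +1
(107/15): 107 mod 15 = 2, so (107/15) = (2/15)
factor out 2^1: 2 = 2^1·1; with 15 mod 8 = 7, (2/15) = +1; sign now +1; continue with (1/15)
reached (1/15) = 1, so the symbol is +1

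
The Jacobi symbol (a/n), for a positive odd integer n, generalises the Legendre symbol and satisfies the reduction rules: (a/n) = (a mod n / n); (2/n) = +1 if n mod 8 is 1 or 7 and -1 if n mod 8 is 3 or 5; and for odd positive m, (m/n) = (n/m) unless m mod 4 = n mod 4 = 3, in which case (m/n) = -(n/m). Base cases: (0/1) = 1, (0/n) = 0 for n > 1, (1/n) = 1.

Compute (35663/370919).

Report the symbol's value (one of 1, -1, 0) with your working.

reciprocity: (35663/370919) = -1·(370919/35663) since 35663 mod 4 = 3, 370919 mod 4 = 3; sign now -1
(370919/35663) = (14289/35663)   [reduce mod 35663]
reciprocity: (14289/35663) = +1·(35663/14289) since 14289 mod 4 = 1, 35663 mod 4 = 3; sign now -1
(35663/14289) = (7085/14289)   [reduce mod 14289]
reciprocity: (7085/14289) = +1·(14289/7085) since 7085 mod 4 = 1, 14289 mod 4 = 1; sign now -1
(14289/7085) = (119/7085)   [reduce mod 7085]
reciprocity: (119/7085) = +1·(7085/119) since 119 mod 4 = 3, 7085 mod 4 = 1; sign now -1
(7085/119) = (64/119)   [reduce mod 119]
64 = 2^6·1; (2/119) = +1 since 119 mod 8 = 7, so (64/119) = (+1)^6·(1/119); sign now -1
(1/119) = 1; final value = sign = -1

-1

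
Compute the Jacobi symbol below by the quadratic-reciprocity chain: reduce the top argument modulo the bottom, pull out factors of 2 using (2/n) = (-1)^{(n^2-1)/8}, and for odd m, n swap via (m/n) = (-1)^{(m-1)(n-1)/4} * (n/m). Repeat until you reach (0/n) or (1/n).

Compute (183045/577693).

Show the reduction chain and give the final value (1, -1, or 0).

reciprocity: (183045/577693) = +1·(577693/183045) since 183045 mod 4 = 1, 577693 mod 4 = 1; sign now +1
(577693/183045) = (28558/183045)   [reduce mod 183045]
28558 = 2^1·14279; (2/183045) = -1 since 183045 mod 8 = 5, so (28558/183045) = (-1)^1·(14279/183045); sign now -1
reciprocity: (14279/183045) = +1·(183045/14279) since 14279 mod 4 = 3, 183045 mod 4 = 1; sign now -1
(183045/14279) = (11697/14279)   [reduce mod 14279]
reciprocity: (11697/14279) = +1·(14279/11697) since 11697 mod 4 = 1, 14279 mod 4 = 3; sign now -1
(14279/11697) = (2582/11697)   [reduce mod 11697]
2582 = 2^1·1291; (2/11697) = +1 since 11697 mod 8 = 1, so (2582/11697) = (+1)^1·(1291/11697); sign now -1
reciprocity: (1291/11697) = +1·(11697/1291) since 1291 mod 4 = 3, 11697 mod 4 = 1; sign now -1
(11697/1291) = (78/1291)   [reduce mod 1291]
78 = 2^1·39; (2/1291) = -1 since 1291 mod 8 = 3, so (78/1291) = (-1)^1·(39/1291); sign now +1
reciprocity: (39/1291) = -1·(1291/39) since 39 mod 4 = 3, 1291 mod 4 = 3; sign now -1
(1291/39) = (4/39)   [reduce mod 39]
4 = 2^2·1; (2/39) = +1 since 39 mod 8 = 7, so (4/39) = (+1)^2·(1/39); sign now -1
(1/39) = 1; final value = sign = -1

-1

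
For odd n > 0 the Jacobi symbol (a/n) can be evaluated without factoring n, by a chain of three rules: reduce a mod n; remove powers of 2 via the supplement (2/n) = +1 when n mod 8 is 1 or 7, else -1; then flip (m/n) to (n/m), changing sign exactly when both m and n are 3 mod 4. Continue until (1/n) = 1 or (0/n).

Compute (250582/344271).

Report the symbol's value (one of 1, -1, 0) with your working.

factor out 2^1: 250582 = 2^1·125291; with 344271 mod 8 = 7, (2/344271) = +1; sign now +1; continue with (125291/344271)
flip (125291/344271) -> (344271/125291): both odd, 125291 mod 4 = 3, 344271 mod 4 = 3, so the flip contributes -1; sign now -1
(344271/125291): 344271 mod 125291 = 93689, so (344271/125291) = (93689/125291)
flip (93689/125291) -> (125291/93689): both odd, 93689 mod 4 = 1, 125291 mod 4 = 3, so the flip contributes +1; sign now -1
(125291/93689): 125291 mod 93689 = 31602, so (125291/93689) = (31602/93689)
factor out 2^1: 31602 = 2^1·15801; with 93689 mod 8 = 1, (2/93689) = +1; sign now -1; continue with (15801/93689)
flip (15801/93689) -> (93689/15801): both odd, 15801 mod 4 = 1, 93689 mod 4 = 1, so the flip contributes +1; sign now -1
(93689/15801): 93689 mod 15801 = 14684, so (93689/15801) = (14684/15801)
factor out 2^2: 14684 = 2^2·3671; with 15801 mod 8 = 1, (2/15801) = +1; sign now -1; continue with (3671/15801)
flip (3671/15801) -> (15801/3671): both odd, 3671 mod 4 = 3, 15801 mod 4 = 1, so the flip contributes +1; sign now -1
(15801/3671): 15801 mod 3671 = 1117, so (15801/3671) = (1117/3671)
flip (1117/3671) -> (3671/1117): both odd, 1117 mod 4 = 1, 3671 mod 4 = 3, so the flip contributes +1; sign now -1
(3671/1117): 3671 mod 1117 = 320, so (3671/1117) = (320/1117)
factor out 2^6: 320 = 2^6·5; with 1117 mod 8 = 5, (2/1117) = -1; sign now -1; continue with (5/1117)
flip (5/1117) -> (1117/5): both odd, 5 mod 4 = 1, 1117 mod 4 = 1, so the flip contributes +1; sign now -1
(1117/5): 1117 mod 5 = 2, so (1117/5) = (2/5)
factor out 2^1: 2 = 2^1·1; with 5 mod 8 = 5, (2/5) = -1; sign now +1; continue with (1/5)
reached (1/5) = 1, so the symbol is +1

1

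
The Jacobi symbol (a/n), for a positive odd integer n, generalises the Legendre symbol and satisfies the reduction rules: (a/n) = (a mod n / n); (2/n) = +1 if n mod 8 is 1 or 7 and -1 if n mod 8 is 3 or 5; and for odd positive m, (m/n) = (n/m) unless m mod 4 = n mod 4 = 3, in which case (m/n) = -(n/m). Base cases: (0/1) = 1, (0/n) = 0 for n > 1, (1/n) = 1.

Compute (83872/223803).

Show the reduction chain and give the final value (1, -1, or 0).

-1

83872 = 2^5·2621; (2/223803) = -1 since 223803 mod 8 = 3, so (83872/223803) = (-1)^5·(2621/223803); sign now -1
reciprocity: (2621/223803) = +1·(223803/2621) since 2621 mod 4 = 1, 223803 mod 4 = 3; sign now -1
(223803/2621) = (1018/2621)   [reduce mod 2621]
1018 = 2^1·509; (2/2621) = -1 since 2621 mod 8 = 5, so (1018/2621) = (-1)^1·(509/2621); sign now +1
reciprocity: (509/2621) = +1·(2621/509) since 509 mod 4 = 1, 2621 mod 4 = 1; sign now +1
(2621/509) = (76/509)   [reduce mod 509]
76 = 2^2·19; (2/509) = -1 since 509 mod 8 = 5, so (76/509) = (-1)^2·(19/509); sign now +1
reciprocity: (19/509) = +1·(509/19) since 19 mod 4 = 3, 509 mod 4 = 1; sign now +1
(509/19) = (15/19)   [reduce mod 19]
reciprocity: (15/19) = -1·(19/15) since 15 mod 4 = 3, 19 mod 4 = 3; sign now -1
(19/15) = (4/15)   [reduce mod 15]
4 = 2^2·1; (2/15) = +1 since 15 mod 8 = 7, so (4/15) = (+1)^2·(1/15); sign now -1
(1/15) = 1; final value = sign = -1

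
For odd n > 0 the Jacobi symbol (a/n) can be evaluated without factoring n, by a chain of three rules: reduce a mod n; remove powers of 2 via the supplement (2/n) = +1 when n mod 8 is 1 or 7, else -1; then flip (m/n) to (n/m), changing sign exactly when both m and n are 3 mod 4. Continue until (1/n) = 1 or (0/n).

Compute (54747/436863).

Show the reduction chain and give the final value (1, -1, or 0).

reciprocity: (54747/436863) = -1·(436863/54747) since 54747 mod 4 = 3, 436863 mod 4 = 3; sign now -1
(436863/54747) = (53634/54747)   [reduce mod 54747]
53634 = 2^1·26817; (2/54747) = -1 since 54747 mod 8 = 3, so (53634/54747) = (-1)^1·(26817/54747); sign now +1
reciprocity: (26817/54747) = +1·(54747/26817) since 26817 mod 4 = 1, 54747 mod 4 = 3; sign now +1
(54747/26817) = (1113/26817)   [reduce mod 26817]
reciprocity: (1113/26817) = +1·(26817/1113) since 1113 mod 4 = 1, 26817 mod 4 = 1; sign now +1
(26817/1113) = (105/1113)   [reduce mod 1113]
reciprocity: (105/1113) = +1·(1113/105) since 105 mod 4 = 1, 1113 mod 4 = 1; sign now +1
(1113/105) = (63/105)   [reduce mod 105]
reciprocity: (63/105) = +1·(105/63) since 63 mod 4 = 3, 105 mod 4 = 1; sign now +1
(105/63) = (42/63)   [reduce mod 63]
42 = 2^1·21; (2/63) = +1 since 63 mod 8 = 7, so (42/63) = (+1)^1·(21/63); sign now +1
reciprocity: (21/63) = +1·(63/21) since 21 mod 4 = 1, 63 mod 4 = 3; sign now +1
(63/21) = (0/21)   [reduce mod 21]
(0/21) = 0   [gcd(a, n) > 1]; final value = 0

0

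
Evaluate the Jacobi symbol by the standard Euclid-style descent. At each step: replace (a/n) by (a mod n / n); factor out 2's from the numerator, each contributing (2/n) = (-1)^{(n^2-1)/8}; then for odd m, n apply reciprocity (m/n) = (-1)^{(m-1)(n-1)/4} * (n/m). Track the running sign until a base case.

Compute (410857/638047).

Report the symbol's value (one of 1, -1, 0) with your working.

reciprocity: (410857/638047) = +1·(638047/410857) since 410857 mod 4 = 1, 638047 mod 4 = 3; sign now +1
(638047/410857) = (227190/410857)   [reduce mod 410857]
227190 = 2^1·113595; (2/410857) = +1 since 410857 mod 8 = 1, so (227190/410857) = (+1)^1·(113595/410857); sign now +1
reciprocity: (113595/410857) = +1·(410857/113595) since 113595 mod 4 = 3, 410857 mod 4 = 1; sign now +1
(410857/113595) = (70072/113595)   [reduce mod 113595]
70072 = 2^3·8759; (2/113595) = -1 since 113595 mod 8 = 3, so (70072/113595) = (-1)^3·(8759/113595); sign now -1
reciprocity: (8759/113595) = -1·(113595/8759) since 8759 mod 4 = 3, 113595 mod 4 = 3; sign now +1
(113595/8759) = (8487/8759)   [reduce mod 8759]
reciprocity: (8487/8759) = -1·(8759/8487) since 8487 mod 4 = 3, 8759 mod 4 = 3; sign now -1
(8759/8487) = (272/8487)   [reduce mod 8487]
272 = 2^4·17; (2/8487) = +1 since 8487 mod 8 = 7, so (272/8487) = (+1)^4·(17/8487); sign now -1
reciprocity: (17/8487) = +1·(8487/17) since 17 mod 4 = 1, 8487 mod 4 = 3; sign now -1
(8487/17) = (4/17)   [reduce mod 17]
4 = 2^2·1; (2/17) = +1 since 17 mod 8 = 1, so (4/17) = (+1)^2·(1/17); sign now -1
(1/17) = 1; final value = sign = -1

-1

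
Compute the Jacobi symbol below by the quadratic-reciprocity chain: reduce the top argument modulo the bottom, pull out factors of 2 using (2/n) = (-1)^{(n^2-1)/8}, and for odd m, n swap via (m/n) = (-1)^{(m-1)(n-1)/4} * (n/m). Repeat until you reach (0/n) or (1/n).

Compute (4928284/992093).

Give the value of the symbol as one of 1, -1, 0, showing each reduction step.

(4928284/992093) = (959912/992093)   [reduce mod 992093]
959912 = 2^3·119989; (2/992093) = -1 since 992093 mod 8 = 5, so (959912/992093) = (-1)^3·(119989/992093); sign now -1
reciprocity: (119989/992093) = +1·(992093/119989) since 119989 mod 4 = 1, 992093 mod 4 = 1; sign now -1
(992093/119989) = (32181/119989)   [reduce mod 119989]
reciprocity: (32181/119989) = +1·(119989/32181) since 32181 mod 4 = 1, 119989 mod 4 = 1; sign now -1
(119989/32181) = (23446/32181)   [reduce mod 32181]
23446 = 2^1·11723; (2/32181) = -1 since 32181 mod 8 = 5, so (23446/32181) = (-1)^1·(11723/32181); sign now +1
reciprocity: (11723/32181) = +1·(32181/11723) since 11723 mod 4 = 3, 32181 mod 4 = 1; sign now +1
(32181/11723) = (8735/11723)   [reduce mod 11723]
reciprocity: (8735/11723) = -1·(11723/8735) since 8735 mod 4 = 3, 11723 mod 4 = 3; sign now -1
(11723/8735) = (2988/8735)   [reduce mod 8735]
2988 = 2^2·747; (2/8735) = +1 since 8735 mod 8 = 7, so (2988/8735) = (+1)^2·(747/8735); sign now -1
reciprocity: (747/8735) = -1·(8735/747) since 747 mod 4 = 3, 8735 mod 4 = 3; sign now +1
(8735/747) = (518/747)   [reduce mod 747]
518 = 2^1·259; (2/747) = -1 since 747 mod 8 = 3, so (518/747) = (-1)^1·(259/747); sign now -1
reciprocity: (259/747) = -1·(747/259) since 259 mod 4 = 3, 747 mod 4 = 3; sign now +1
(747/259) = (229/259)   [reduce mod 259]
reciprocity: (229/259) = +1·(259/229) since 229 mod 4 = 1, 259 mod 4 = 3; sign now +1
(259/229) = (30/229)   [reduce mod 229]
30 = 2^1·15; (2/229) = -1 since 229 mod 8 = 5, so (30/229) = (-1)^1·(15/229); sign now -1
reciprocity: (15/229) = +1·(229/15) since 15 mod 4 = 3, 229 mod 4 = 1; sign now -1
(229/15) = (4/15)   [reduce mod 15]
4 = 2^2·1; (2/15) = +1 since 15 mod 8 = 7, so (4/15) = (+1)^2·(1/15); sign now -1
(1/15) = 1; final value = sign = -1

-1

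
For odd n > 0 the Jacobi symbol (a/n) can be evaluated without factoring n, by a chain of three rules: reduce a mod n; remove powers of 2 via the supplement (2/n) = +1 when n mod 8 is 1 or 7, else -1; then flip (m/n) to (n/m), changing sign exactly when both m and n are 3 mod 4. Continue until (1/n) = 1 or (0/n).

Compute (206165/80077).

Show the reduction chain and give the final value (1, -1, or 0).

(206165/80077) = (46011/80077)   [reduce mod 80077]
reciprocity: (46011/80077) = +1·(80077/46011) since 46011 mod 4 = 3, 80077 mod 4 = 1; sign now +1
(80077/46011) = (34066/46011)   [reduce mod 46011]
34066 = 2^1·17033; (2/46011) = -1 since 46011 mod 8 = 3, so (34066/46011) = (-1)^1·(17033/46011); sign now -1
reciprocity: (17033/46011) = +1·(46011/17033) since 17033 mod 4 = 1, 46011 mod 4 = 3; sign now -1
(46011/17033) = (11945/17033)   [reduce mod 17033]
reciprocity: (11945/17033) = +1·(17033/11945) since 11945 mod 4 = 1, 17033 mod 4 = 1; sign now -1
(17033/11945) = (5088/11945)   [reduce mod 11945]
5088 = 2^5·159; (2/11945) = +1 since 11945 mod 8 = 1, so (5088/11945) = (+1)^5·(159/11945); sign now -1
reciprocity: (159/11945) = +1·(11945/159) since 159 mod 4 = 3, 11945 mod 4 = 1; sign now -1
(11945/159) = (20/159)   [reduce mod 159]
20 = 2^2·5; (2/159) = +1 since 159 mod 8 = 7, so (20/159) = (+1)^2·(5/159); sign now -1
reciprocity: (5/159) = +1·(159/5) since 5 mod 4 = 1, 159 mod 4 = 3; sign now -1
(159/5) = (4/5)   [reduce mod 5]
4 = 2^2·1; (2/5) = -1 since 5 mod 8 = 5, so (4/5) = (-1)^2·(1/5); sign now -1
(1/5) = 1; final value = sign = -1

-1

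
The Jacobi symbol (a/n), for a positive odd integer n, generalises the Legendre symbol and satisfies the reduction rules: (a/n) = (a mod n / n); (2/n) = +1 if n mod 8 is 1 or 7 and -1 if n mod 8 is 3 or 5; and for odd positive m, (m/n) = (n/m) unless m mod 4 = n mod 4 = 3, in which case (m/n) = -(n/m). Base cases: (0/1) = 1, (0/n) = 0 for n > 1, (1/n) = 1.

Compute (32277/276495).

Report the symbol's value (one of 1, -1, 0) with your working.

0

reciprocity: (32277/276495) = +1·(276495/32277) since 32277 mod 4 = 1, 276495 mod 4 = 3; sign now +1
(276495/32277) = (18279/32277)   [reduce mod 32277]
reciprocity: (18279/32277) = +1·(32277/18279) since 18279 mod 4 = 3, 32277 mod 4 = 1; sign now +1
(32277/18279) = (13998/18279)   [reduce mod 18279]
13998 = 2^1·6999; (2/18279) = +1 since 18279 mod 8 = 7, so (13998/18279) = (+1)^1·(6999/18279); sign now +1
reciprocity: (6999/18279) = -1·(18279/6999) since 6999 mod 4 = 3, 18279 mod 4 = 3; sign now -1
(18279/6999) = (4281/6999)   [reduce mod 6999]
reciprocity: (4281/6999) = +1·(6999/4281) since 4281 mod 4 = 1, 6999 mod 4 = 3; sign now -1
(6999/4281) = (2718/4281)   [reduce mod 4281]
2718 = 2^1·1359; (2/4281) = +1 since 4281 mod 8 = 1, so (2718/4281) = (+1)^1·(1359/4281); sign now -1
reciprocity: (1359/4281) = +1·(4281/1359) since 1359 mod 4 = 3, 4281 mod 4 = 1; sign now -1
(4281/1359) = (204/1359)   [reduce mod 1359]
204 = 2^2·51; (2/1359) = +1 since 1359 mod 8 = 7, so (204/1359) = (+1)^2·(51/1359); sign now -1
reciprocity: (51/1359) = -1·(1359/51) since 51 mod 4 = 3, 1359 mod 4 = 3; sign now +1
(1359/51) = (33/51)   [reduce mod 51]
reciprocity: (33/51) = +1·(51/33) since 33 mod 4 = 1, 51 mod 4 = 3; sign now +1
(51/33) = (18/33)   [reduce mod 33]
18 = 2^1·9; (2/33) = +1 since 33 mod 8 = 1, so (18/33) = (+1)^1·(9/33); sign now +1
reciprocity: (9/33) = +1·(33/9) since 9 mod 4 = 1, 33 mod 4 = 1; sign now +1
(33/9) = (6/9)   [reduce mod 9]
6 = 2^1·3; (2/9) = +1 since 9 mod 8 = 1, so (6/9) = (+1)^1·(3/9); sign now +1
reciprocity: (3/9) = +1·(9/3) since 3 mod 4 = 3, 9 mod 4 = 1; sign now +1
(9/3) = (0/3)   [reduce mod 3]
(0/3) = 0   [gcd(a, n) > 1]; final value = 0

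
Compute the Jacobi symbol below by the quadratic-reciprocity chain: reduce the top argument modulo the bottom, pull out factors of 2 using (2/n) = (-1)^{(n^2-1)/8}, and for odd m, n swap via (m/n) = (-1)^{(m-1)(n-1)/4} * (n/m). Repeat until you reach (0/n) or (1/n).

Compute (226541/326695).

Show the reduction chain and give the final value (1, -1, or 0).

flip (226541/326695) -> (326695/226541): both odd, 226541 mod 4 = 1, 326695 mod 4 = 3, so the flip contributes +1; sign now +1
(326695/226541): 326695 mod 226541 = 100154, so (326695/226541) = (100154/226541)
factor out 2^1: 100154 = 2^1·50077; with 226541 mod 8 = 5, (2/226541) = -1; sign now -1; continue with (50077/226541)
flip (50077/226541) -> (226541/50077): both odd, 50077 mod 4 = 1, 226541 mod 4 = 1, so the flip contributes +1; sign now -1
(226541/50077): 226541 mod 50077 = 26233, so (226541/50077) = (26233/50077)
flip (26233/50077) -> (50077/26233): both odd, 26233 mod 4 = 1, 50077 mod 4 = 1, so the flip contributes +1; sign now -1
(50077/26233): 50077 mod 26233 = 23844, so (50077/26233) = (23844/26233)
factor out 2^2: 23844 = 2^2·5961; with 26233 mod 8 = 1, (2/26233) = +1; sign now -1; continue with (5961/26233)
flip (5961/26233) -> (26233/5961): both odd, 5961 mod 4 = 1, 26233 mod 4 = 1, so the flip contributes +1; sign now -1
(26233/5961): 26233 mod 5961 = 2389, so (26233/5961) = (2389/5961)
flip (2389/5961) -> (5961/2389): both odd, 2389 mod 4 = 1, 5961 mod 4 = 1, so the flip contributes +1; sign now -1
(5961/2389): 5961 mod 2389 = 1183, so (5961/2389) = (1183/2389)
flip (1183/2389) -> (2389/1183): both odd, 1183 mod 4 = 3, 2389 mod 4 = 1, so the flip contributes +1; sign now -1
(2389/1183): 2389 mod 1183 = 23, so (2389/1183) = (23/1183)
flip (23/1183) -> (1183/23): both odd, 23 mod 4 = 3, 1183 mod 4 = 3, so the flip contributes -1; sign now +1
(1183/23): 1183 mod 23 = 10, so (1183/23) = (10/23)
factor out 2^1: 10 = 2^1·5; with 23 mod 8 = 7, (2/23) = +1; sign now +1; continue with (5/23)
flip (5/23) -> (23/5): both odd, 5 mod 4 = 1, 23 mod 4 = 3, so the flip contributes +1; sign now +1
(23/5): 23 mod 5 = 3, so (23/5) = (3/5)
flip (3/5) -> (5/3): both odd, 3 mod 4 = 3, 5 mod 4 = 1, so the flip contributes +1; sign now +1
(5/3): 5 mod 3 = 2, so (5/3) = (2/3)
factor out 2^1: 2 = 2^1·1; with 3 mod 8 = 3, (2/3) = -1; sign now -1; continue with (1/3)
reached (1/3) = 1, so the symbol is -1

-1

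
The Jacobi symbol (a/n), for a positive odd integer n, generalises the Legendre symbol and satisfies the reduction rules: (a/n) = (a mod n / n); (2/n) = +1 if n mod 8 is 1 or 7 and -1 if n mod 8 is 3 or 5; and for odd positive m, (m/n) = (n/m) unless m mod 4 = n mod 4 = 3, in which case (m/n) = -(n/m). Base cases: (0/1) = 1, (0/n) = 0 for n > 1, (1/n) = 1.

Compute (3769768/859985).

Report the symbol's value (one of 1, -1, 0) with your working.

1

(3769768/859985): 3769768 mod 859985 = 329828, so (3769768/859985) = (329828/859985)
factor out 2^2: 329828 = 2^2·82457; with 859985 mod 8 = 1, (2/859985) = +1; sign now +1; continue with (82457/859985)
flip (82457/859985) -> (859985/82457): both odd, 82457 mod 4 = 1, 859985 mod 4 = 1, so the flip contributes +1; sign now +1
(859985/82457): 859985 mod 82457 = 35415, so (859985/82457) = (35415/82457)
flip (35415/82457) -> (82457/35415): both odd, 35415 mod 4 = 3, 82457 mod 4 = 1, so the flip contributes +1; sign now +1
(82457/35415): 82457 mod 35415 = 11627, so (82457/35415) = (11627/35415)
flip (11627/35415) -> (35415/11627): both odd, 11627 mod 4 = 3, 35415 mod 4 = 3, so the flip contributes -1; sign now -1
(35415/11627): 35415 mod 11627 = 534, so (35415/11627) = (534/11627)
factor out 2^1: 534 = 2^1·267; with 11627 mod 8 = 3, (2/11627) = -1; sign now +1; continue with (267/11627)
flip (267/11627) -> (11627/267): both odd, 267 mod 4 = 3, 11627 mod 4 = 3, so the flip contributes -1; sign now -1
(11627/267): 11627 mod 267 = 146, so (11627/267) = (146/267)
factor out 2^1: 146 = 2^1·73; with 267 mod 8 = 3, (2/267) = -1; sign now +1; continue with (73/267)
flip (73/267) -> (267/73): both odd, 73 mod 4 = 1, 267 mod 4 = 3, so the flip contributes +1; sign now +1
(267/73): 267 mod 73 = 48, so (267/73) = (48/73)
factor out 2^4: 48 = 2^4·3; with 73 mod 8 = 1, (2/73) = +1; sign now +1; continue with (3/73)
flip (3/73) -> (73/3): both odd, 3 mod 4 = 3, 73 mod 4 = 1, so the flip contributes +1; sign now +1
(73/3): 73 mod 3 = 1, so (73/3) = (1/3)
reached (1/3) = 1, so the symbol is +1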